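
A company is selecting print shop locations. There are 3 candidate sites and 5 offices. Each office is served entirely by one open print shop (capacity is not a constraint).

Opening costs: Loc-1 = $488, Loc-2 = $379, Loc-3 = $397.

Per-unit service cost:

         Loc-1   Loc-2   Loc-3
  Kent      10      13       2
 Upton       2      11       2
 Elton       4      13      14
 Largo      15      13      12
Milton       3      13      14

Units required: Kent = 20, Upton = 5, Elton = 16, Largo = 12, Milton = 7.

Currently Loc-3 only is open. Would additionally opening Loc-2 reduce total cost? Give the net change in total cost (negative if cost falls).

No — net change +356 (cost rises by 356).

Current service cost with {Loc-3}: 516.
Adding Loc-2: each office re-picks its cheapest; new service cost 493, saving 23.
Extra fixed cost: 379. Net change = 379 − 23 = 356.
(Totals: 913 → 1269.)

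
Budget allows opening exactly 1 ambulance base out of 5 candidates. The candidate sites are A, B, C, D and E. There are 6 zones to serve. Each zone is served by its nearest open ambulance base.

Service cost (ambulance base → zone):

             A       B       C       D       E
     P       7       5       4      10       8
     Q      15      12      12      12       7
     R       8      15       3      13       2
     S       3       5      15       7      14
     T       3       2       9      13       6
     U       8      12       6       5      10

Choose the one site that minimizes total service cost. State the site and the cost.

Choose A only; total service cost 44.

With exactly 1 open, each zone uses its cheapest among the chosen.
{A}: P→A 7, Q→A 15, R→A 8, S→A 3, T→A 3, U→A 8. Service cost 44.
{E}: service cost 47
{C}: service cost 49
Among all 5 size-1 choices, {A} is lowest.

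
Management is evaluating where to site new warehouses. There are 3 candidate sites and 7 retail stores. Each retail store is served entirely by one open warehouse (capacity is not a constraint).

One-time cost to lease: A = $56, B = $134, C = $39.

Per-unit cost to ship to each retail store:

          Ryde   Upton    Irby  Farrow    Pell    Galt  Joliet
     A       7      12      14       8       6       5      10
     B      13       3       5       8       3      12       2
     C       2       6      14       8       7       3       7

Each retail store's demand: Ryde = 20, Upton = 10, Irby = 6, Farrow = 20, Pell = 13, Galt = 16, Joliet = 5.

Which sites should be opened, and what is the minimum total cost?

Open B and C; minimum total cost 530.

For any fixed open set, each retail store goes to its cheapest open site; total = fixed + service.
{B, C}: Ryde→C 2·20=40, Upton→B 3·10=30, Irby→B 5·6=30, Farrow→B 8·20=160, Pell→B 3·13=39, Galt→C 3·16=48, Joliet→B 2·5=10. Service 357; fixed 173; total 530.
{C}: Ryde→C 2·20=40, Upton→C 6·10=60, Irby→C 14·6=84, Farrow→C 8·20=160, Pell→C 7·13=91, Galt→C 3·16=48, Joliet→C 7·5=35. Service 518; fixed 39; total 557.
{A, B, C}: service 357 + fixed 229 = 586
(All 7 nonempty subsets were checked; B and C is lowest.)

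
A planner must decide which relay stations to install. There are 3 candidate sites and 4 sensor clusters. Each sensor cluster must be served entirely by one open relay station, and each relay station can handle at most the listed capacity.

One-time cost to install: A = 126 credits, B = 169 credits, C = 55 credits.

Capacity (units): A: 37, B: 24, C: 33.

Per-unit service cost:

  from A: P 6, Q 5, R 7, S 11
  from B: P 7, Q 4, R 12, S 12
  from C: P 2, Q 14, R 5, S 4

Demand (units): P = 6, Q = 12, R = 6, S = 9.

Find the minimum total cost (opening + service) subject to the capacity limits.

Minimum total cost: 301

Open {C}: P→C 2·6=12, Q→C 14·12=168, R→C 5·6=30, S→C 4·9=36.
Loads: C carries 33/33. Service 246; fixed 55; total 301.
Next best feasible plan costs 319.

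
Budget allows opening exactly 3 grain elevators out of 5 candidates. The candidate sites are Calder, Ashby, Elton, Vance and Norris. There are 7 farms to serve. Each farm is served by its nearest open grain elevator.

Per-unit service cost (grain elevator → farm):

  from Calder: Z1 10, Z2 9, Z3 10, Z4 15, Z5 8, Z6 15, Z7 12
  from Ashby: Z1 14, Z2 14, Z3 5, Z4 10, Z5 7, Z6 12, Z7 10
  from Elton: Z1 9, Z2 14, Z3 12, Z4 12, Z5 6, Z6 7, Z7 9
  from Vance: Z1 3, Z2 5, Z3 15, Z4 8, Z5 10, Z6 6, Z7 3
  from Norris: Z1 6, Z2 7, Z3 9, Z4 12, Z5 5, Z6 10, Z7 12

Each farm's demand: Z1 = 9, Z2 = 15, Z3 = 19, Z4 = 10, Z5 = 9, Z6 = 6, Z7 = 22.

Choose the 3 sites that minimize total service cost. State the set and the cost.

Choose Ashby, Vance and Norris; total service cost 424.

With exactly 3 open, each farm uses its cheapest among the chosen.
{Ashby, Vance, Norris}: Z1→Vance 3·9=27, Z2→Vance 5·15=75, Z3→Ashby 5·19=95, Z4→Vance 8·10=80, Z5→Norris 5·9=45, Z6→Vance 6·6=36, Z7→Vance 3·22=66. Service cost 424.
{Ashby, Elton, Vance}: service cost 433
{Calder, Ashby, Vance}: service cost 442
Among all 10 size-3 choices, {Ashby, Vance, Norris} is lowest.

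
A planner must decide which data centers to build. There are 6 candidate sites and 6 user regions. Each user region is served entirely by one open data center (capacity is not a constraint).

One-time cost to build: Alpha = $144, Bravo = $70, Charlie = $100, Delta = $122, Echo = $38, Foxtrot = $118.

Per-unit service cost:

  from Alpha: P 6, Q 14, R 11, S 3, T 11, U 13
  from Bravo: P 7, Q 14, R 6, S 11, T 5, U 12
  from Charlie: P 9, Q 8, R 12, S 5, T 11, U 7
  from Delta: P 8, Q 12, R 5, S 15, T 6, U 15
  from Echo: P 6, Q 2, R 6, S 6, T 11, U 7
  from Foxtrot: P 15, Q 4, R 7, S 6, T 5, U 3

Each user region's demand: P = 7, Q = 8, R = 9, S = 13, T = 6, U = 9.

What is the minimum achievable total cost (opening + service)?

For any fixed open set, each user region goes to its cheapest open site; total = fixed + service.
{Echo}: P→Echo 6·7=42, Q→Echo 2·8=16, R→Echo 6·9=54, S→Echo 6·13=78, T→Echo 11·6=66, U→Echo 7·9=63. Service 319; fixed 38; total 357.
{Bravo, Echo}: service 283 + fixed 108 = 391
{Echo, Foxtrot}: P→Echo 6·7=42, Q→Echo 2·8=16, R→Echo 6·9=54, S→Echo 6·13=78, T→Foxtrot 5·6=30, U→Foxtrot 3·9=27. Service 247; fixed 156; total 403.
{Alpha, Bravo, Charlie, Delta, Echo, Foxtrot}: service 199 + fixed 592 = 791
No other subset beats 357.

Minimum total cost: 357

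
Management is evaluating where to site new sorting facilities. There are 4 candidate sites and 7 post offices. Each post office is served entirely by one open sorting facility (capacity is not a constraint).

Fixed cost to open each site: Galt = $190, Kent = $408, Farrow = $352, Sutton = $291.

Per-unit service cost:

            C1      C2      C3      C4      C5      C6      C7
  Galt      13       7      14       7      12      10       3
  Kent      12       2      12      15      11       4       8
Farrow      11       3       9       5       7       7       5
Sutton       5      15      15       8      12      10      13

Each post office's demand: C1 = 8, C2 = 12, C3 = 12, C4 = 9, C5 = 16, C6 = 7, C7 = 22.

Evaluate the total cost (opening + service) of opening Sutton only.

Each post office is assigned to its cheapest site among the open ones.
{Sutton}: C1→Sutton 5·8=40, C2→Sutton 15·12=180, C3→Sutton 15·12=180, C4→Sutton 8·9=72, C5→Sutton 12·16=192, C6→Sutton 10·7=70, C7→Sutton 13·22=286. Service 1020; fixed 291; total 1311.

Total cost: 1311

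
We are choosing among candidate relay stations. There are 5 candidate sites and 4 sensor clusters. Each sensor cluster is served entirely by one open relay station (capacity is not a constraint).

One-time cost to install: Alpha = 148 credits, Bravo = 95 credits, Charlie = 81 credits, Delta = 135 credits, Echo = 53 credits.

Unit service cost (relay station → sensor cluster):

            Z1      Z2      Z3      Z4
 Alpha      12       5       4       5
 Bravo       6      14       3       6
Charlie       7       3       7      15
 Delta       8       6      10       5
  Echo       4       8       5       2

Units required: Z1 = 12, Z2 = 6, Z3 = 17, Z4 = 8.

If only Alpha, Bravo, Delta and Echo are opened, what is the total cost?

Each sensor cluster is assigned to its cheapest site among the open ones.
{Alpha, Bravo, Delta, Echo}: Z1→Echo 4·12=48, Z2→Alpha 5·6=30, Z3→Bravo 3·17=51, Z4→Echo 2·8=16. Service 145; fixed 431; total 576.

Total cost: 576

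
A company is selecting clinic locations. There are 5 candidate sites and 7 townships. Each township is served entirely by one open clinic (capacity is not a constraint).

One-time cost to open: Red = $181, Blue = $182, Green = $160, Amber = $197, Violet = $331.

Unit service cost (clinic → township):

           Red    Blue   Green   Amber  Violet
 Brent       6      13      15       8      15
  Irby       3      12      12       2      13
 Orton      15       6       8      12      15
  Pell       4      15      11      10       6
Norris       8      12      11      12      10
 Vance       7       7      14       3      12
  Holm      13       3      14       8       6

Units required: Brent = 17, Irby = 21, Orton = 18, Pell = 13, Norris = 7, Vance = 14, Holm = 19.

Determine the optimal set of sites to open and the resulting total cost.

For any fixed open set, each township goes to its cheapest open site; total = fixed + service.
{Red, Blue}: Brent→Red 6·17=102, Irby→Red 3·21=63, Orton→Blue 6·18=108, Pell→Red 4·13=52, Norris→Red 8·7=56, Vance→Red 7·14=98, Holm→Blue 3·19=57. Service 536; fixed 363; total 899.
{Blue, Amber}: service 599 + fixed 379 = 978
{Amber}: Brent→Amber 8·17=136, Irby→Amber 2·21=42, Orton→Amber 12·18=216, Pell→Amber 10·13=130, Norris→Amber 12·7=84, Vance→Amber 3·14=42, Holm→Amber 8·19=152. Service 802; fixed 197; total 999.
{Red, Blue, Green, Amber, Violet}: Brent→Red 6·17=102, Irby→Amber 2·21=42, Orton→Blue 6·18=108, Pell→Red 4·13=52, Norris→Red 8·7=56, Vance→Amber 3·14=42, Holm→Blue 3·19=57. Service 459; fixed 1051; total 1510.
No other subset beats 899.

Open Red and Blue; minimum total cost 899.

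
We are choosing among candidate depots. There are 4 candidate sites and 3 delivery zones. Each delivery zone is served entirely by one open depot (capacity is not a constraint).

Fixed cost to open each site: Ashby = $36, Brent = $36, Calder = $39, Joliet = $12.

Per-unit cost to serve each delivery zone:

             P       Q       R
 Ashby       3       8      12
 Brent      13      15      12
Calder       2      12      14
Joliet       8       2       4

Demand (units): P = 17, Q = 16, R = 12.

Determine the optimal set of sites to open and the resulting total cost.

Open Calder and Joliet; minimum total cost 165.

For any fixed open set, each delivery zone goes to its cheapest open site; total = fixed + service.
{Calder, Joliet}: P→Calder 2·17=34, Q→Joliet 2·16=32, R→Joliet 4·12=48. Service 114; fixed 51; total 165.
{Ashby, Joliet}: service 131 + fixed 48 = 179
{Ashby, Calder, Joliet}: service 114 + fixed 87 = 201
{Ashby, Brent, Calder, Joliet}: service 114 + fixed 123 = 237
No other subset beats 165.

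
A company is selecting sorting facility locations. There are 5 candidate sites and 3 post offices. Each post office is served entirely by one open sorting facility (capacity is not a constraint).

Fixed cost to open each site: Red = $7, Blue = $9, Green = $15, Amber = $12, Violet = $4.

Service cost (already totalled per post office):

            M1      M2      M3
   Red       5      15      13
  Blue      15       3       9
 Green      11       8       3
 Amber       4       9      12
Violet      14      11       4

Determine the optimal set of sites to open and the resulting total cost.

For any fixed open set, each post office goes to its cheapest open site; total = fixed + service.
{Red, Violet}: M1→Red 5, M2→Violet 11, M3→Violet 4. Service 20; fixed 11; total 31.
{Red, Blue, Violet}: service 12 + fixed 20 = 32
{Red, Blue}: M1→Red 5, M2→Blue 3, M3→Blue 9. Service 17; fixed 16; total 33.
{Red, Blue, Green, Amber, Violet}: service 10 + fixed 47 = 57
No other subset beats 31.

Open Red and Violet; minimum total cost 31.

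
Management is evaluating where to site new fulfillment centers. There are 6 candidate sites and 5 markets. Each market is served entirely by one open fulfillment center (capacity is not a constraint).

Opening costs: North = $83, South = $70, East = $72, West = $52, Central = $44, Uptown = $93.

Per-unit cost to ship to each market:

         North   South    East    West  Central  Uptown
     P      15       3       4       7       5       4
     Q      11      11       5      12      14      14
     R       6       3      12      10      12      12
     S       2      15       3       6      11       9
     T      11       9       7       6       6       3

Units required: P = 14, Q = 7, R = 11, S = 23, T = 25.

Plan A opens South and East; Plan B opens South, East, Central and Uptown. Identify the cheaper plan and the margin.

Plan A is cheaper by 37.

Plan A: {South, East}: P→South 3·14=42, Q→East 5·7=35, R→South 3·11=33, S→East 3·23=69, T→East 7·25=175. Service 354; fixed 142; total 496.
Plan B: {South, East, Central, Uptown}: P→South 3·14=42, Q→East 5·7=35, R→South 3·11=33, S→East 3·23=69, T→Uptown 3·25=75. Service 254; fixed 279; total 533.
Difference: |496 − 533| = 37.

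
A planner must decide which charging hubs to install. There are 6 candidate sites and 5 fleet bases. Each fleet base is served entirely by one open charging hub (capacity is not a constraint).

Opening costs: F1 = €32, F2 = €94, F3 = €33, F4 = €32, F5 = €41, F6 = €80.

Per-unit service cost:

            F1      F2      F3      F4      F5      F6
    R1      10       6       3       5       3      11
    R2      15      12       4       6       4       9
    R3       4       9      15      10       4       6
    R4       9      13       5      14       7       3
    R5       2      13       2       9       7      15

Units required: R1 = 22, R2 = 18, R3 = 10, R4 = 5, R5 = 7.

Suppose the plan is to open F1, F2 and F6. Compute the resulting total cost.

Total cost: 569

Each fleet base is assigned to its cheapest site among the open ones.
{F1, F2, F6}: R1→F2 6·22=132, R2→F6 9·18=162, R3→F1 4·10=40, R4→F6 3·5=15, R5→F1 2·7=14. Service 363; fixed 206; total 569.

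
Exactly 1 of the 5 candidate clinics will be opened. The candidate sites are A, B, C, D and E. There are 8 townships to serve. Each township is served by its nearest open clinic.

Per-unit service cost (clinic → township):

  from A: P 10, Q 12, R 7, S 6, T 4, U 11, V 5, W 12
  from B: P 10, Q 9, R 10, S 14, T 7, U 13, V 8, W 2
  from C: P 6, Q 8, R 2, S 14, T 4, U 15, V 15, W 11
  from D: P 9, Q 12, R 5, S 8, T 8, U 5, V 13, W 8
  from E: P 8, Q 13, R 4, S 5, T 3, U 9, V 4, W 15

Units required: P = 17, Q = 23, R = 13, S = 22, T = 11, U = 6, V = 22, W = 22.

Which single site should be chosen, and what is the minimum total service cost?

Choose E only; total service cost 1102.

With exactly 1 open, each township uses its cheapest among the chosen.
{E}: P→E 8·17=136, Q→E 13·23=299, R→E 4·13=52, S→E 5·22=110, T→E 3·11=33, U→E 9·6=54, V→E 4·22=88, W→E 15·22=330. Service cost 1102.
{A}: service cost 1153
{B}: service cost 1190
Among all 5 size-1 choices, {E} is lowest.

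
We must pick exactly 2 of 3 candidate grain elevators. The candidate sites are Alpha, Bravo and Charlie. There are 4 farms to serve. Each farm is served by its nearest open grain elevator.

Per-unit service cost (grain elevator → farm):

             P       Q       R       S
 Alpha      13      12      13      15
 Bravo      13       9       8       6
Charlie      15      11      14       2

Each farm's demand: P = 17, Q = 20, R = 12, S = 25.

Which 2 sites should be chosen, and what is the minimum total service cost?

With exactly 2 open, each farm uses its cheapest among the chosen.
{Bravo, Charlie}: P→Bravo 13·17=221, Q→Bravo 9·20=180, R→Bravo 8·12=96, S→Charlie 2·25=50. Service cost 547.
{Alpha, Bravo}: service cost 647
{Alpha, Charlie}: service cost 647
Among all 3 size-2 choices, {Bravo, Charlie} is lowest.

Choose Bravo and Charlie; total service cost 547.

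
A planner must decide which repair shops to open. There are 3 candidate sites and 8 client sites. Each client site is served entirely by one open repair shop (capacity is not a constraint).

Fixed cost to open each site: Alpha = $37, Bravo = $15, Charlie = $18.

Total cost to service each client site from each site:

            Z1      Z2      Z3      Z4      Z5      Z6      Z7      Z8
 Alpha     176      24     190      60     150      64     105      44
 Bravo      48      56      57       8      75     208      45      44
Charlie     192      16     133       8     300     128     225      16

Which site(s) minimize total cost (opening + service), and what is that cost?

Open Alpha, Bravo and Charlie; minimum total cost 399.

For any fixed open set, each client site goes to its cheapest open site; total = fixed + service.
{Alpha, Bravo, Charlie}: Z1→Bravo 48, Z2→Charlie 16, Z3→Bravo 57, Z4→Bravo 8, Z5→Bravo 75, Z6→Alpha 64, Z7→Bravo 45, Z8→Charlie 16. Service 329; fixed 70; total 399.
{Alpha, Bravo}: service 365 + fixed 52 = 417
{Bravo, Charlie}: Z1→Bravo 48, Z2→Charlie 16, Z3→Bravo 57, Z4→Bravo 8, Z5→Bravo 75, Z6→Charlie 128, Z7→Bravo 45, Z8→Charlie 16. Service 393; fixed 33; total 426.
{Bravo}: Z1→Bravo 48, Z2→Bravo 56, Z3→Bravo 57, Z4→Bravo 8, Z5→Bravo 75, Z6→Bravo 208, Z7→Bravo 45, Z8→Bravo 44. Service 541; fixed 15; total 556.
(All 7 nonempty subsets were checked; Alpha, Bravo and Charlie is lowest.)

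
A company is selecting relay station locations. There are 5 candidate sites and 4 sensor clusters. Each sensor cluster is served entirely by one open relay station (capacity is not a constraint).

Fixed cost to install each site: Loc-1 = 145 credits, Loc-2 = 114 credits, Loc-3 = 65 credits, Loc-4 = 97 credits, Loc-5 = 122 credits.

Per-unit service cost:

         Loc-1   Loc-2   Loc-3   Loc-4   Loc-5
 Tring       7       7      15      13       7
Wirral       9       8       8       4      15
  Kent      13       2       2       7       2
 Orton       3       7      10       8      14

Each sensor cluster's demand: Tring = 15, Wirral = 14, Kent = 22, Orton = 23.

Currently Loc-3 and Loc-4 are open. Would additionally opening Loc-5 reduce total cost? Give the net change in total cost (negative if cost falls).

Current service cost with {Loc-3, Loc-4}: 479.
Adding Loc-5: each sensor cluster re-picks its cheapest; new service cost 389, saving 90.
Extra fixed cost: 122. Net change = 122 − 90 = 32.
(Totals: 641 → 673.)

No — net change +32 (cost rises by 32).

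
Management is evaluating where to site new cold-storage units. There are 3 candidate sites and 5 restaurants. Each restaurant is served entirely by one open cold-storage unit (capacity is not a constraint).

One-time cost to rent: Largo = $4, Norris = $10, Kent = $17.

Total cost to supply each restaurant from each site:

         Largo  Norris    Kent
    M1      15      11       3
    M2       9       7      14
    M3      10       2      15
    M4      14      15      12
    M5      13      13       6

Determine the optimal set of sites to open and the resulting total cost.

For any fixed open set, each restaurant goes to its cheapest open site; total = fixed + service.
{Norris, Kent}: M1→Kent 3, M2→Norris 7, M3→Norris 2, M4→Kent 12, M5→Kent 6. Service 30; fixed 27; total 57.
{Norris}: M1→Norris 11, M2→Norris 7, M3→Norris 2, M4→Norris 15, M5→Norris 13. Service 48; fixed 10; total 58.
{Largo, Norris}: service 47 + fixed 14 = 61
{Largo, Norris, Kent}: M1→Kent 3, M2→Norris 7, M3→Norris 2, M4→Kent 12, M5→Kent 6. Service 30; fixed 31; total 61.
No other subset beats 57.

Open Norris and Kent; minimum total cost 57.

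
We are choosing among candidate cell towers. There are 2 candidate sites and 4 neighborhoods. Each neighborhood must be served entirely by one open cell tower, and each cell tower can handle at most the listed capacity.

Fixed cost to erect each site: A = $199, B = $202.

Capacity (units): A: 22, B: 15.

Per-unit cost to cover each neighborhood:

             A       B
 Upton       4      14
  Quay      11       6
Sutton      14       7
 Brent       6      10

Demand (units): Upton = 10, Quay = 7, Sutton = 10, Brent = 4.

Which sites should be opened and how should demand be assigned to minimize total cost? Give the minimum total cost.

Minimum total cost: 612

Open {A, B}: Upton→A 4·10=40, Quay→A 11·7=77, Sutton→B 7·10=70, Brent→A 6·4=24.
Loads: A carries 21/22, B carries 10/15. Service 211; fixed 401; total 612.
Next best feasible plan costs 628.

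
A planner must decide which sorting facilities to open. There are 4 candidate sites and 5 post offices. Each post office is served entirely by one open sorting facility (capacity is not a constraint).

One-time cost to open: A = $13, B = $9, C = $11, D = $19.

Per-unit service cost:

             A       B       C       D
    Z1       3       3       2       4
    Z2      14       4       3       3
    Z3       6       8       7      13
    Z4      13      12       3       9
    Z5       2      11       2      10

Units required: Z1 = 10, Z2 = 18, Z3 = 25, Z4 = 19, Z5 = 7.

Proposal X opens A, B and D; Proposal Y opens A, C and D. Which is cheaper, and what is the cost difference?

Proposal X: {A, B, D}: Z1→A 3·10=30, Z2→D 3·18=54, Z3→A 6·25=150, Z4→D 9·19=171, Z5→A 2·7=14. Service 419; fixed 41; total 460.
Proposal Y: {A, C, D}: Z1→C 2·10=20, Z2→C 3·18=54, Z3→A 6·25=150, Z4→C 3·19=57, Z5→A 2·7=14. Service 295; fixed 43; total 338.
Difference: |460 − 338| = 122.

Proposal Y is cheaper by 122.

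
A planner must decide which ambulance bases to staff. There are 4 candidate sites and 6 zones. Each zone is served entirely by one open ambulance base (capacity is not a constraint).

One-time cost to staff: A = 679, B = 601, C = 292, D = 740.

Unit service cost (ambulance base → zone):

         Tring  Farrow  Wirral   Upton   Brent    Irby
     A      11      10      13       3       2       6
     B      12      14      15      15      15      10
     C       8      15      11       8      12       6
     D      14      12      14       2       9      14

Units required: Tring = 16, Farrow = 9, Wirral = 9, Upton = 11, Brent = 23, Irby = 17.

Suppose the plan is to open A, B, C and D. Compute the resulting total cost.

Each zone is assigned to its cheapest site among the open ones.
{A, B, C, D}: Tring→C 8·16=128, Farrow→A 10·9=90, Wirral→C 11·9=99, Upton→D 2·11=22, Brent→A 2·23=46, Irby→A 6·17=102. Service 487; fixed 2312; total 2799.

Total cost: 2799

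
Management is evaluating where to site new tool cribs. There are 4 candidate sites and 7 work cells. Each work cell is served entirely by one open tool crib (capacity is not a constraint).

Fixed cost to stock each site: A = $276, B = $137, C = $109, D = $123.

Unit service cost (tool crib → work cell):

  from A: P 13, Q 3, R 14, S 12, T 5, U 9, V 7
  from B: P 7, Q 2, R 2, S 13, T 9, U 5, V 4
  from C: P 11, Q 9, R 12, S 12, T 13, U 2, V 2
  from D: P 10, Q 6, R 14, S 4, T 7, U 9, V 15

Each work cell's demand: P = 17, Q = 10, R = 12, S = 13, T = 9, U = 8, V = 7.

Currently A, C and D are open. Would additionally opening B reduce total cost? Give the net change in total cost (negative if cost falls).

Current service cost with {A, C, D}: 471.
Adding B: each work cell re-picks its cheapest; new service cost 290, saving 181.
Extra fixed cost: 137. Net change = 137 − 181 = -44.
(Totals: 979 → 935.)

Yes — net change −44 (cost falls by 44).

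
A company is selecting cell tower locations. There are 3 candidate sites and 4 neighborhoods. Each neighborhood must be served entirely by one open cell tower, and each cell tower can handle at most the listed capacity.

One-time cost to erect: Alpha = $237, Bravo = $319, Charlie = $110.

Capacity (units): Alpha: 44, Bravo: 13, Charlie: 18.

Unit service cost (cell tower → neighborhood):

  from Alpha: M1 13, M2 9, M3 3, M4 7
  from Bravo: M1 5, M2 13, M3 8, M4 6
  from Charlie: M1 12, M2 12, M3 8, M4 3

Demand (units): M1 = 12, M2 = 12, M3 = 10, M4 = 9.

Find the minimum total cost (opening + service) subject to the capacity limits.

Open {Alpha}: M1→Alpha 13·12=156, M2→Alpha 9·12=108, M3→Alpha 3·10=30, M4→Alpha 7·9=63.
Loads: Alpha carries 43/44. Service 357; fixed 237; total 594.
Next best feasible plan costs 668.

Minimum total cost: 594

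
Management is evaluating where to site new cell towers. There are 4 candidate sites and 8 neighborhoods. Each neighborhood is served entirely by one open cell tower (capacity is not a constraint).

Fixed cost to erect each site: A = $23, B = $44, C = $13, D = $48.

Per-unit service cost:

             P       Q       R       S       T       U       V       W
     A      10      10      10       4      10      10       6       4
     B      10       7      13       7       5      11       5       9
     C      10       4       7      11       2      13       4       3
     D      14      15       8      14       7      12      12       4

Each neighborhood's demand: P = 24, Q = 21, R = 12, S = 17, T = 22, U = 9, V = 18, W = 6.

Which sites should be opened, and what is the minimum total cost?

Open A and C; minimum total cost 736.

For any fixed open set, each neighborhood goes to its cheapest open site; total = fixed + service.
{A, C}: P→A 10·24=240, Q→C 4·21=84, R→C 7·12=84, S→A 4·17=68, T→C 2·22=44, U→A 10·9=90, V→C 4·18=72, W→C 3·6=18. Service 700; fixed 36; total 736.
{A, B, C}: service 700 + fixed 80 = 780
{A, C, D}: P→A 10·24=240, Q→C 4·21=84, R→C 7·12=84, S→A 4·17=68, T→C 2·22=44, U→A 10·9=90, V→C 4·18=72, W→C 3·6=18. Service 700; fixed 84; total 784.
{A, B, C, D}: service 700 + fixed 128 = 828
No other subset beats 736.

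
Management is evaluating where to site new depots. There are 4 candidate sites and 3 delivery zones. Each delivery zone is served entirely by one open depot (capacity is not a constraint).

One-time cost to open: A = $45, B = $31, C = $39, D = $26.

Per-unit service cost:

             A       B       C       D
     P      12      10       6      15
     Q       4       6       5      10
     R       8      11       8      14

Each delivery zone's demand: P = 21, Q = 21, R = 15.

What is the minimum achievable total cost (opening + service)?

For any fixed open set, each delivery zone goes to its cheapest open site; total = fixed + service.
{C}: P→C 6·21=126, Q→C 5·21=105, R→C 8·15=120. Service 351; fixed 39; total 390.
{A, C}: P→C 6·21=126, Q→A 4·21=84, R→A 8·15=120. Service 330; fixed 84; total 414.
{C, D}: P→C 6·21=126, Q→C 5·21=105, R→C 8·15=120. Service 351; fixed 65; total 416.
{A, B, C, D}: service 330 + fixed 141 = 471
No other subset beats 390.

Minimum total cost: 390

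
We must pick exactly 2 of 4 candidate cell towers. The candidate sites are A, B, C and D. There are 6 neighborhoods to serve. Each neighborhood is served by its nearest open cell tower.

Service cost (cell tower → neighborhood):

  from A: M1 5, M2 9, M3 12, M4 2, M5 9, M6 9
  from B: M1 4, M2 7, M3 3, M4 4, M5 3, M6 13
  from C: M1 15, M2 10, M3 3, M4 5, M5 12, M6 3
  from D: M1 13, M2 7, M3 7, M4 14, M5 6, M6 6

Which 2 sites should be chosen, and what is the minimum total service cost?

With exactly 2 open, each neighborhood uses its cheapest among the chosen.
{B, C}: M1→B 4, M2→B 7, M3→B 3, M4→B 4, M5→B 3, M6→C 3. Service cost 24.
{B, D}: service cost 27
{A, B}: service cost 28
Among all 6 size-2 choices, {B, C} is lowest.

Choose B and C; total service cost 24.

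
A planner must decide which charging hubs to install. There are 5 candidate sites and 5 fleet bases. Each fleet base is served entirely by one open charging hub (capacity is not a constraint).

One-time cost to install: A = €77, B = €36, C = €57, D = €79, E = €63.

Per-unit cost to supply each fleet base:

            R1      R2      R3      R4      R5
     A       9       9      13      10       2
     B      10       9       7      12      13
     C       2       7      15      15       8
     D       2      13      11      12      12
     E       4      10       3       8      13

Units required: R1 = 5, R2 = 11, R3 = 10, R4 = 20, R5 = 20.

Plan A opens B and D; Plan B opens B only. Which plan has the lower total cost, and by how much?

Plan A: {B, D}: R1→D 2·5=10, R2→B 9·11=99, R3→B 7·10=70, R4→B 12·20=240, R5→D 12·20=240. Service 659; fixed 115; total 774.
Plan B: {B}: R1→B 10·5=50, R2→B 9·11=99, R3→B 7·10=70, R4→B 12·20=240, R5→B 13·20=260. Service 719; fixed 36; total 755.
Difference: |774 − 755| = 19.

Plan B is cheaper by 19.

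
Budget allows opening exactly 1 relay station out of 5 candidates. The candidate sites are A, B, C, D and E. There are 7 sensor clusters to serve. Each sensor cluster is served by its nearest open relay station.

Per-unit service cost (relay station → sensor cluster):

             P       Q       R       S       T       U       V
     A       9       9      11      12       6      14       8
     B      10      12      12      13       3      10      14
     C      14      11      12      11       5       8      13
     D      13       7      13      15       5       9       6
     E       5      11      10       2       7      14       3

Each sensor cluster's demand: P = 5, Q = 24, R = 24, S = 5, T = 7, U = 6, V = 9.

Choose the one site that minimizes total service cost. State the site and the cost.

With exactly 1 open, each sensor cluster uses its cheapest among the chosen.
{E}: P→E 5·5=25, Q→E 11·24=264, R→E 10·24=240, S→E 2·5=10, T→E 7·7=49, U→E 14·6=84, V→E 3·9=27. Service cost 699.
{D}: service cost 763
{A}: service cost 783
Among all 5 size-1 choices, {E} is lowest.

Choose E only; total service cost 699.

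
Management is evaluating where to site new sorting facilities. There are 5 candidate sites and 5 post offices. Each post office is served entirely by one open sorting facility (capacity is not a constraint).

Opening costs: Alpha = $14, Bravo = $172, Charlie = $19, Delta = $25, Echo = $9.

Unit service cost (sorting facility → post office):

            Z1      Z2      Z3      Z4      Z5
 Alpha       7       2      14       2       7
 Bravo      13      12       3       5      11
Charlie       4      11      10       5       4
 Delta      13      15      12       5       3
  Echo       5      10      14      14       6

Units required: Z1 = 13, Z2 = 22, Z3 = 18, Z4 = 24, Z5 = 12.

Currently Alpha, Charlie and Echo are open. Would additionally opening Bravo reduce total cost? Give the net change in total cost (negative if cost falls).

Current service cost with {Alpha, Charlie, Echo}: 372.
Adding Bravo: each post office re-picks its cheapest; new service cost 246, saving 126.
Extra fixed cost: 172. Net change = 172 − 126 = 46.
(Totals: 414 → 460.)

No — net change +46 (cost rises by 46).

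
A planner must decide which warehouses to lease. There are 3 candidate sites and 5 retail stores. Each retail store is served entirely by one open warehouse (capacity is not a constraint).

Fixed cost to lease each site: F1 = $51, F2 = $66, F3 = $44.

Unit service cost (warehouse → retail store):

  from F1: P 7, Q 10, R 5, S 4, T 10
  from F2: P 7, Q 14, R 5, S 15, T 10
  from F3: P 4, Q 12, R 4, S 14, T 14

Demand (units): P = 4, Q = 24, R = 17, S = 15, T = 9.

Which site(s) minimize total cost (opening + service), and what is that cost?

For any fixed open set, each retail store goes to its cheapest open site; total = fixed + service.
{F1}: P→F1 7·4=28, Q→F1 10·24=240, R→F1 5·17=85, S→F1 4·15=60, T→F1 10·9=90. Service 503; fixed 51; total 554.
{F1, F3}: service 474 + fixed 95 = 569
{F1, F2}: P→F1 7·4=28, Q→F1 10·24=240, R→F1 5·17=85, S→F1 4·15=60, T→F1 10·9=90. Service 503; fixed 117; total 620.
{F1, F2, F3}: service 474 + fixed 161 = 635
No other subset beats 554.

Open F1 only; minimum total cost 554.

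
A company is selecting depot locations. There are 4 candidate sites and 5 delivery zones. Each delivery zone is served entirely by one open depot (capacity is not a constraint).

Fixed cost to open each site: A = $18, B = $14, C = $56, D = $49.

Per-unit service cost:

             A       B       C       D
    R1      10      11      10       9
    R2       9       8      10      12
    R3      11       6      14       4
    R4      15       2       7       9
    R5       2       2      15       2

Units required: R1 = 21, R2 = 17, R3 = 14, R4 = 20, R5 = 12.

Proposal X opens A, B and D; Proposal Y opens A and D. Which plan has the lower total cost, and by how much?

Proposal X is cheaper by 143.

Proposal X: {A, B, D}: R1→D 9·21=189, R2→B 8·17=136, R3→D 4·14=56, R4→B 2·20=40, R5→A 2·12=24. Service 445; fixed 81; total 526.
Proposal Y: {A, D}: R1→D 9·21=189, R2→A 9·17=153, R3→D 4·14=56, R4→D 9·20=180, R5→A 2·12=24. Service 602; fixed 67; total 669.
Difference: |526 − 669| = 143.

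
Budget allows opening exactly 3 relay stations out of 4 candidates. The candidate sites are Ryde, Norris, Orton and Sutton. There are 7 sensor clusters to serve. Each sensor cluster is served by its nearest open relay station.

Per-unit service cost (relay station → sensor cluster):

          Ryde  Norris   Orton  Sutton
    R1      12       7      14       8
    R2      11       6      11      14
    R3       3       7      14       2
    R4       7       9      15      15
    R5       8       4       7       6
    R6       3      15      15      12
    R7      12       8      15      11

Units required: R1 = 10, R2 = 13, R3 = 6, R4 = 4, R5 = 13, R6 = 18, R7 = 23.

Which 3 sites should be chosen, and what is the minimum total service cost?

Choose Ryde, Norris and Sutton; total service cost 478.

With exactly 3 open, each sensor cluster uses its cheapest among the chosen.
{Ryde, Norris, Sutton}: R1→Norris 7·10=70, R2→Norris 6·13=78, R3→Sutton 2·6=12, R4→Ryde 7·4=28, R5→Norris 4·13=52, R6→Ryde 3·18=54, R7→Norris 8·23=184. Service cost 478.
{Ryde, Norris, Orton}: service cost 484
{Ryde, Orton, Sutton}: service cost 648
Among all 4 size-3 choices, {Ryde, Norris, Sutton} is lowest.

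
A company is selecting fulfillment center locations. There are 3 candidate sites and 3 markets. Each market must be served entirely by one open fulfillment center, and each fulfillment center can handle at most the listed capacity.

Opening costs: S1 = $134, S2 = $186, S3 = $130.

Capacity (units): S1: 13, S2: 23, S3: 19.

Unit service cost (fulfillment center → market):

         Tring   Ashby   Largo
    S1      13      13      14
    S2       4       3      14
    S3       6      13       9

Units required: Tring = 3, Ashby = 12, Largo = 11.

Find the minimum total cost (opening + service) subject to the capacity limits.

Open {S2, S3}: Tring→S2 4·3=12, Ashby→S2 3·12=36, Largo→S3 9·11=99.
Loads: S2 carries 15/23, S3 carries 11/19. Service 147; fixed 316; total 463.
Next best feasible plan costs 469.

Minimum total cost: 463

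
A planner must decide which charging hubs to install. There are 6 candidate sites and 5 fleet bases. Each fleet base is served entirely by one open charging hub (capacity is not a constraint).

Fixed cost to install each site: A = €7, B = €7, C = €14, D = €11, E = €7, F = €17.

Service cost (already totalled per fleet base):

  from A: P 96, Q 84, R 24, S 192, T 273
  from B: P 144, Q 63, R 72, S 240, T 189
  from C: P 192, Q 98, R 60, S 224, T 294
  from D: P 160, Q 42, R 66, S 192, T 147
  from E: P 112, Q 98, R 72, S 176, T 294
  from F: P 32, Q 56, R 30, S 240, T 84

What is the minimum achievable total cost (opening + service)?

Minimum total cost: 399

For any fixed open set, each fleet base goes to its cheapest open site; total = fixed + service.
{D, E, F}: P→F 32, Q→D 42, R→F 30, S→E 176, T→F 84. Service 364; fixed 35; total 399.
{A, D, E, F}: service 358 + fixed 42 = 400
{E, F}: service 378 + fixed 24 = 402
{A, B, C, D, E, F}: P→F 32, Q→D 42, R→A 24, S→E 176, T→F 84. Service 358; fixed 63; total 421.
No other subset beats 399.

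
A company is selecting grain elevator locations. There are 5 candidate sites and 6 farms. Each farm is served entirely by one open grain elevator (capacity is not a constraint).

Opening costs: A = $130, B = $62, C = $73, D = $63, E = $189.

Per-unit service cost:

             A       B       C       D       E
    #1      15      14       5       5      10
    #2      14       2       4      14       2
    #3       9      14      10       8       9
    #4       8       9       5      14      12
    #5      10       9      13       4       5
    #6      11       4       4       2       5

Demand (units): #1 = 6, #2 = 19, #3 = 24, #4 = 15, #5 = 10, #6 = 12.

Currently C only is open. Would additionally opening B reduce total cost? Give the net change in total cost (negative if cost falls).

Yes — net change −16 (cost falls by 16).

Current service cost with {C}: 599.
Adding B: each farm re-picks its cheapest; new service cost 521, saving 78.
Extra fixed cost: 62. Net change = 62 − 78 = -16.
(Totals: 672 → 656.)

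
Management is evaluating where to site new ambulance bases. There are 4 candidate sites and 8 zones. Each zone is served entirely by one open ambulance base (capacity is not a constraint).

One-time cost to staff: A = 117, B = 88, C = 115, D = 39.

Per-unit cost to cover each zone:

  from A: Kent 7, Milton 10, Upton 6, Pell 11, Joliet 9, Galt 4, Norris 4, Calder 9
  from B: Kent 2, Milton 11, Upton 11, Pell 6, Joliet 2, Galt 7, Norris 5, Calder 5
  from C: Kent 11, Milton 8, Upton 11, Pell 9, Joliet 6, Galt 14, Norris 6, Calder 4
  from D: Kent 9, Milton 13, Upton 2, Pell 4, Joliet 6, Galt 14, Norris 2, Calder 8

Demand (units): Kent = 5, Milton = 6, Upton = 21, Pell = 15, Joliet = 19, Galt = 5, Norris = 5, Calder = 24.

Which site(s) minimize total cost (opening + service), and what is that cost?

For any fixed open set, each zone goes to its cheapest open site; total = fixed + service.
{B, D}: Kent→B 2·5=10, Milton→B 11·6=66, Upton→D 2·21=42, Pell→D 4·15=60, Joliet→B 2·19=38, Galt→B 7·5=35, Norris→D 2·5=10, Calder→B 5·24=120. Service 381; fixed 127; total 508.
{B, C, D}: Kent→B 2·5=10, Milton→C 8·6=48, Upton→D 2·21=42, Pell→D 4·15=60, Joliet→B 2·19=38, Galt→B 7·5=35, Norris→D 2·5=10, Calder→C 4·24=96. Service 339; fixed 242; total 581.
{A, B, D}: service 360 + fixed 244 = 604
{A, B, C, D}: Kent→B 2·5=10, Milton→C 8·6=48, Upton→D 2·21=42, Pell→D 4·15=60, Joliet→B 2·19=38, Galt→A 4·5=20, Norris→D 2·5=10, Calder→C 4·24=96. Service 324; fixed 359; total 683.
No other subset beats 508.

Open B and D; minimum total cost 508.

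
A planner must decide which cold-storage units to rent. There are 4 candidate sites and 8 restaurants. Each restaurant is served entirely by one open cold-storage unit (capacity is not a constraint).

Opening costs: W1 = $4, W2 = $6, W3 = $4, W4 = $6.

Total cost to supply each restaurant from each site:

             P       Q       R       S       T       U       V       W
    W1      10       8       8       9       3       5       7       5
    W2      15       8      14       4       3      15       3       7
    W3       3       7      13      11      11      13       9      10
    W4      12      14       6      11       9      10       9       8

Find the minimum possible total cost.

For any fixed open set, each restaurant goes to its cheapest open site; total = fixed + service.
{W1, W2, W3}: P→W3 3, Q→W3 7, R→W1 8, S→W2 4, T→W1 3, U→W1 5, V→W2 3, W→W1 5. Service 38; fixed 14; total 52.
{W1, W3}: P→W3 3, Q→W3 7, R→W1 8, S→W1 9, T→W1 3, U→W1 5, V→W1 7, W→W1 5. Service 47; fixed 8; total 55.
{W1, W2}: service 46 + fixed 10 = 56
{W1, W2, W3, W4}: service 36 + fixed 20 = 56
No other subset beats 52.

Minimum total cost: 52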